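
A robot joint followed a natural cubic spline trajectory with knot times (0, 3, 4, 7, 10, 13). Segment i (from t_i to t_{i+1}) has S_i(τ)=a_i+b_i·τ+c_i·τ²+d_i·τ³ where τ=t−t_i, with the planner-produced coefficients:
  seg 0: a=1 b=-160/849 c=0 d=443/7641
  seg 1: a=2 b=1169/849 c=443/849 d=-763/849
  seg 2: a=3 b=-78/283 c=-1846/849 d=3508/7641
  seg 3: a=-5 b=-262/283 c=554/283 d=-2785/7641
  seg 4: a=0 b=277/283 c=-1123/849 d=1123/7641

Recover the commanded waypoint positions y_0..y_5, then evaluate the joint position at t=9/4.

y_0=1 y_1=2 y_2=3 y_3=-5 y_4=0 y_5=-5
S(9/4) = 22393/18112

y_0 = S_0(0) = a_0 = 1
y_1 = S_1(0) = a_1 = 2
y_2 = S_2(0) = a_2 = 3
y_3 = S_3(0) = a_3 = -5
y_4 = S_4(0) = a_4 = 0
y_5 = S_4(3) = -5
t_q=9/4 is in segment 0 (τ=9/4); S_0(τ)=22393/18112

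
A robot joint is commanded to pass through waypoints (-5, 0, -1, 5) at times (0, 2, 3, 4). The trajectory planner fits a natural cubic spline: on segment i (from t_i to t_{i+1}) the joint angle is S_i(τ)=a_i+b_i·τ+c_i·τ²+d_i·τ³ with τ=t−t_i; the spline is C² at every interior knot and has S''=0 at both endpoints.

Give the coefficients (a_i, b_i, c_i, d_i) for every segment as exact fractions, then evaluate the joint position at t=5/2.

Δ: Δ0=5/2, Δ1=-1, Δ2=6
row 1: diag=6, rhs=-21; c'=1/6, d'=-7/2
row 2: denom=4−1·1/6=23/6; d'=(42−1·-7/2)/(23/6)=273/23
back: M2=273/23
back: M1=-7/2−1/6·273/23=-126/23
M: M0=0, M1=-126/23, M2=273/23, M3=0
seg 0: a=-5, c=M0/2=0, d=(M1−M0)/(6·2)=-21/46, b=Δ0−h0·(2M0+M1)/6=199/46
seg 1: a=0, c=M1/2=-63/23, d=(M2−M1)/(6·1)=133/46, b=Δ1−h1·(2M1+M2)/6=-53/46
seg 2: a=-1, c=M2/2=273/46, d=(M3−M2)/(6·1)=-91/46, b=Δ2−h2·(2M2+M3)/6=47/23
t_q=5/2 → seg 1, τ=1/2; S=0+-53/46·τ+-63/23·τ²+133/46·τ³=-331/368

  seg 0: a=-5 b=199/46 c=0 d=-21/46
  seg 1: a=0 b=-53/46 c=-63/23 d=133/46
  seg 2: a=-1 b=47/23 c=273/46 d=-91/46
S(5/2) = -331/368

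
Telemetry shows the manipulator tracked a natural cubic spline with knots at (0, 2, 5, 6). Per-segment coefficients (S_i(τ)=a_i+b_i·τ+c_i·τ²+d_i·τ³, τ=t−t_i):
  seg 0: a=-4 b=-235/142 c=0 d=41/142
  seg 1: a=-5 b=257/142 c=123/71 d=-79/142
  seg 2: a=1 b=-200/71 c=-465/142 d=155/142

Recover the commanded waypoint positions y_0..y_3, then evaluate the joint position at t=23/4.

y_0=-4 y_1=-5 y_2=1 y_3=-4
S(23/4) = -22667/9088

y_0 = S_0(0) = a_0 = -4
y_1 = S_1(0) = a_1 = -5
y_2 = S_2(0) = a_2 = 1
y_3 = S_2(1) = -4
t_q=23/4 is in segment 2 (τ=3/4); S_2(τ)=-22667/9088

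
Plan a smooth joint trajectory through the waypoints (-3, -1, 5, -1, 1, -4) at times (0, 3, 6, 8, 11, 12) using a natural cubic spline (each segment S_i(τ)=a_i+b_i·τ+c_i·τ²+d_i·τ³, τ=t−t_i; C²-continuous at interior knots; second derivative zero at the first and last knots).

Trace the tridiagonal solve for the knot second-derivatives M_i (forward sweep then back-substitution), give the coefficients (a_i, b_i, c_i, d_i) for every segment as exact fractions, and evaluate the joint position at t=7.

  seg 0: a=-3 b=-83/357 c=0 d=107/1071
  seg 1: a=-1 b=880/357 c=107/119 d=-1129/3213
  seg 2: a=5 b=-83/51 c=-808/357 d=563/714
  seg 3: a=-1 b=-145/119 c=881/357 d=-1970/3213
  seg 4: a=1 b=-353/119 c=-363/119 d=121/119
S(7) = 1355/714

Δ: Δ0=2/3, Δ1=2, Δ2=-3, Δ3=2/3, Δ4=-5
row 1: diag=12, rhs=8; c'=1/4, d'=2/3
row 2: denom=10−3·1/4=37/4; d'=(-30−3·2/3)/(37/4)=-128/37
row 3: denom=10−2·8/37=354/37; d'=(22−2·-128/37)/(354/37)=535/177
row 4: denom=8−3·37/118=833/118; d'=(-34−3·535/177)/(833/118)=-726/119
back: M4=-726/119
back: M3=535/177−37/118·-726/119=1762/357
back: M2=-128/37−8/37·1762/357=-1616/357
back: M1=2/3−1/4·-1616/357=214/119
M: M0=0, M1=214/119, M2=-1616/357, M3=1762/357, M4=-726/119, M5=0
seg 0: a=-3, c=M0/2=0, d=(M1−M0)/(6·3)=107/1071, b=Δ0−h0·(2M0+M1)/6=-83/357
seg 1: a=-1, c=M1/2=107/119, d=(M2−M1)/(6·3)=-1129/3213, b=Δ1−h1·(2M1+M2)/6=880/357
seg 2: a=5, c=M2/2=-808/357, d=(M3−M2)/(6·2)=563/714, b=Δ2−h2·(2M2+M3)/6=-83/51
seg 3: a=-1, c=M3/2=881/357, d=(M4−M3)/(6·3)=-1970/3213, b=Δ3−h3·(2M3+M4)/6=-145/119
seg 4: a=1, c=M4/2=-363/119, d=(M5−M4)/(6·1)=121/119, b=Δ4−h4·(2M4+M5)/6=-353/119
t_q=7 → seg 2, τ=1; S=5+-83/51·τ+-808/357·τ²+563/714·τ³=1355/714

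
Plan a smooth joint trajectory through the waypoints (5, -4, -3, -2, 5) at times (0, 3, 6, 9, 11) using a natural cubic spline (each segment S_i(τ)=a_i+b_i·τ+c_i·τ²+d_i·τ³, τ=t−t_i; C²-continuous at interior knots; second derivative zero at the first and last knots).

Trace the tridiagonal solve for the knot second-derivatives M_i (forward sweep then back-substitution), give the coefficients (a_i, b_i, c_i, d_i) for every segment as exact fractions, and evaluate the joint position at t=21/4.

Δ: Δ0=-3, Δ1=1/3, Δ2=1/3, Δ3=7/2
row 1: diag=12, rhs=20; c'=1/4, d'=5/3
row 2: denom=12−3·1/4=45/4; d'=(0−3·5/3)/(45/4)=-4/9
row 3: denom=10−3·4/15=46/5; d'=(19−3·-4/9)/(46/5)=305/138
back: M3=305/138
back: M2=-4/9−4/15·305/138=-214/207
back: M1=5/3−1/4·-214/207=797/414
M: M0=0, M1=797/414, M2=-214/207, M3=305/138, M4=0
seg 0: a=5, c=M0/2=0, d=(M1−M0)/(6·3)=797/7452, b=Δ0−h0·(2M0+M1)/6=-3281/828
seg 1: a=-4, c=M1/2=797/828, d=(M2−M1)/(6·3)=-1225/7452, b=Δ1−h1·(2M1+M2)/6=-445/414
seg 2: a=-3, c=M2/2=-107/207, d=(M3−M2)/(6·3)=1343/7452, b=Δ2−h2·(2M2+M3)/6=217/828
seg 3: a=-2, c=M3/2=305/276, d=(M4−M3)/(6·2)=-305/1656, b=Δ3−h3·(2M3+M4)/6=839/414
t_q=21/4 → seg 1, τ=9/4; S=-4+-445/414·τ+797/828·τ²+-1225/7452·τ³=-875/256

  seg 0: a=5 b=-3281/828 c=0 d=797/7452
  seg 1: a=-4 b=-445/414 c=797/828 d=-1225/7452
  seg 2: a=-3 b=217/828 c=-107/207 d=1343/7452
  seg 3: a=-2 b=839/414 c=305/276 d=-305/1656
S(21/4) = -875/256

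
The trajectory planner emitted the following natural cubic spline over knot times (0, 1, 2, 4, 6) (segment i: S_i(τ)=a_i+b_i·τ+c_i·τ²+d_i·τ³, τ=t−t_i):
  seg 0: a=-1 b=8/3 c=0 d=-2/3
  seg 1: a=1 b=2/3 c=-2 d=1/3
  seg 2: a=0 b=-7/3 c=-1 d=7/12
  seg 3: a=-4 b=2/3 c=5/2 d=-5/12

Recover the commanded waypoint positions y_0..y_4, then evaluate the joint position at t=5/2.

y_0 = S_0(0) = a_0 = -1
y_1 = S_1(0) = a_1 = 1
y_2 = S_2(0) = a_2 = 0
y_3 = S_3(0) = a_3 = -4
y_4 = S_3(2) = 4
t_q=5/2 is in segment 2 (τ=1/2); S_2(τ)=-43/32

y_0=-1 y_1=1 y_2=0 y_3=-4 y_4=4
S(5/2) = -43/32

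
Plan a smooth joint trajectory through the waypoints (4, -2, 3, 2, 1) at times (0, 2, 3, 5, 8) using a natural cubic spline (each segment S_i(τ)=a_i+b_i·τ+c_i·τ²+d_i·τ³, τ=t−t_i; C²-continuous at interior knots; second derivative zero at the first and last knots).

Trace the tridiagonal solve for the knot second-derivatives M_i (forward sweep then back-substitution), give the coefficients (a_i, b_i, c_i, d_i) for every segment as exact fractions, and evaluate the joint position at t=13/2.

Δ: Δ0=-3, Δ1=5, Δ2=-1/2, Δ3=-1/3
row 1: diag=6, rhs=48; c'=1/6, d'=8
row 2: denom=6−1·1/6=35/6; d'=(-33−1·8)/(35/6)=-246/35
row 3: denom=10−2·12/35=326/35; d'=(1−2·-246/35)/(326/35)=527/326
back: M3=527/326
back: M2=-246/35−12/35·527/326=-1236/163
back: M1=8−1/6·-1236/163=1510/163
M: M0=0, M1=1510/163, M2=-1236/163, M3=527/326, M4=0
seg 0: a=4, c=M0/2=0, d=(M1−M0)/(6·2)=755/978, b=Δ0−h0·(2M0+M1)/6=-2977/489
seg 1: a=-2, c=M1/2=755/163, d=(M2−M1)/(6·1)=-1373/489, b=Δ1−h1·(2M1+M2)/6=1553/489
seg 2: a=3, c=M2/2=-618/163, d=(M3−M2)/(6·2)=2999/3912, b=Δ2−h2·(2M2+M3)/6=1964/489
seg 3: a=2, c=M3/2=527/652, d=(M4−M3)/(6·3)=-527/5868, b=Δ3−h3·(2M3+M4)/6=-1907/978
t_q=13/2 → seg 3, τ=3/2; S=2+-1907/978·τ+527/652·τ²+-527/5868·τ³=3081/5216

  seg 0: a=4 b=-2977/489 c=0 d=755/978
  seg 1: a=-2 b=1553/489 c=755/163 d=-1373/489
  seg 2: a=3 b=1964/489 c=-618/163 d=2999/3912
  seg 3: a=2 b=-1907/978 c=527/652 d=-527/5868
S(13/2) = 3081/5216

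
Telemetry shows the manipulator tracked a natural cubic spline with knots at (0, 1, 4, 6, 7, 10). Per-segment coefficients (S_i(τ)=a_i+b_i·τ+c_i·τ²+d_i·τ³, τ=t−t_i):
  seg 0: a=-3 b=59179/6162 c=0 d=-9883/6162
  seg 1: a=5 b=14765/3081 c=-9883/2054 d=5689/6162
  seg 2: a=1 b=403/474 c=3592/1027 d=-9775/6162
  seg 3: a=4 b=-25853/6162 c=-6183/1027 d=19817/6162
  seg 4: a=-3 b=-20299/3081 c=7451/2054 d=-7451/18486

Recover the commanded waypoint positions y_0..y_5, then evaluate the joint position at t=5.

y_0=-3 y_1=5 y_2=1 y_3=4 y_4=-3 y_5=-1
S(5) = 3863/1027

y_0 = S_0(0) = a_0 = -3
y_1 = S_1(0) = a_1 = 5
y_2 = S_2(0) = a_2 = 1
y_3 = S_3(0) = a_3 = 4
y_4 = S_4(0) = a_4 = -3
y_5 = S_4(3) = -1
t_q=5 is in segment 2 (τ=1); S_2(τ)=3863/1027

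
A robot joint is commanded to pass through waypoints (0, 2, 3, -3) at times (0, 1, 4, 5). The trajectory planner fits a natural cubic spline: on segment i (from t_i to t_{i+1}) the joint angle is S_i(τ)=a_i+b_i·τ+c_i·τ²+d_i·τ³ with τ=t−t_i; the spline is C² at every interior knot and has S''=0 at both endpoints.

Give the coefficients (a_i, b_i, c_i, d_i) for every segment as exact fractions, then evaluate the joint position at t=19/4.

  seg 0: a=0 b=313/165 c=0 d=17/165
  seg 1: a=2 b=364/165 c=17/55 d=-14/45
  seg 2: a=3 b=-716/165 c=-137/55 d=137/165
S(19/4) = -919/704

Δ: Δ0=2, Δ1=1/3, Δ2=-6
row 1: diag=8, rhs=-10; c'=3/8, d'=-5/4
row 2: denom=8−3·3/8=55/8; d'=(-38−3·-5/4)/(55/8)=-274/55
back: M2=-274/55
back: M1=-5/4−3/8·-274/55=34/55
M: M0=0, M1=34/55, M2=-274/55, M3=0
seg 0: a=0, c=M0/2=0, d=(M1−M0)/(6·1)=17/165, b=Δ0−h0·(2M0+M1)/6=313/165
seg 1: a=2, c=M1/2=17/55, d=(M2−M1)/(6·3)=-14/45, b=Δ1−h1·(2M1+M2)/6=364/165
seg 2: a=3, c=M2/2=-137/55, d=(M3−M2)/(6·1)=137/165, b=Δ2−h2·(2M2+M3)/6=-716/165
t_q=19/4 → seg 2, τ=3/4; S=3+-716/165·τ+-137/55·τ²+137/165·τ³=-919/704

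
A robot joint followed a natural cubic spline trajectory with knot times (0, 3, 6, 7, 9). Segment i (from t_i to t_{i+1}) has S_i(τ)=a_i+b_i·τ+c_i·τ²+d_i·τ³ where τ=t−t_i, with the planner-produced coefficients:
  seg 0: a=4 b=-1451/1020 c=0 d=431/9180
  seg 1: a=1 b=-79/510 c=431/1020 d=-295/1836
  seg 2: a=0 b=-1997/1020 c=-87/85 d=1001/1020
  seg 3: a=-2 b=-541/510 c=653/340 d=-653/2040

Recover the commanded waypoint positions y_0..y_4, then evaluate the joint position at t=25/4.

y_0=4 y_1=1 y_2=0 y_3=-2 y_4=1
S(25/4) = -11709/21760

y_0 = S_0(0) = a_0 = 4
y_1 = S_1(0) = a_1 = 1
y_2 = S_2(0) = a_2 = 0
y_3 = S_3(0) = a_3 = -2
y_4 = S_3(2) = 1
t_q=25/4 is in segment 2 (τ=1/4); S_2(τ)=-11709/21760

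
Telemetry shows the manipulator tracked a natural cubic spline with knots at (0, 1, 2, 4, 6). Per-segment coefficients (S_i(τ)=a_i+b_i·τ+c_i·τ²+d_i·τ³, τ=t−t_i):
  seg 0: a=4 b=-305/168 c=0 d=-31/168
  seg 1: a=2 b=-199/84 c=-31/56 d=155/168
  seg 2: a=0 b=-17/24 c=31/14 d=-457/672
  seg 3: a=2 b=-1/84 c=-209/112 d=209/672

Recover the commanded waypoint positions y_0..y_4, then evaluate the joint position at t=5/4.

y_0=4 y_1=2 y_2=0 y_3=2 y_4=-3
S(5/4) = 4973/3584

y_0 = S_0(0) = a_0 = 4
y_1 = S_1(0) = a_1 = 2
y_2 = S_2(0) = a_2 = 0
y_3 = S_3(0) = a_3 = 2
y_4 = S_3(2) = -3
t_q=5/4 is in segment 1 (τ=1/4); S_1(τ)=4973/3584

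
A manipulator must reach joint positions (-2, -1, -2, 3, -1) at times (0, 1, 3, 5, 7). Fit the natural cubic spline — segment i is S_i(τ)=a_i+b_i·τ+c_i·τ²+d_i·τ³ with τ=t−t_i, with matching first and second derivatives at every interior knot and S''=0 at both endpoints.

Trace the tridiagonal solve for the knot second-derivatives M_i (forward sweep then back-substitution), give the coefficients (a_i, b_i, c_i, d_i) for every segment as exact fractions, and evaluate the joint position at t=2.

Δ: Δ0=1, Δ1=-1/2, Δ2=5/2, Δ3=-2
row 1: diag=6, rhs=-9; c'=1/3, d'=-3/2
row 2: denom=8−2·1/3=22/3; d'=(18−2·-3/2)/(22/3)=63/22
row 3: denom=8−2·3/11=82/11; d'=(-27−2·63/22)/(82/11)=-180/41
back: M3=-180/41
back: M2=63/22−3/11·-180/41=333/82
back: M1=-3/2−1/3·333/82=-117/41
M: M0=0, M1=-117/41, M2=333/82, M3=-180/41, M4=0
seg 0: a=-2, c=M0/2=0, d=(M1−M0)/(6·1)=-39/82, b=Δ0−h0·(2M0+M1)/6=121/82
seg 1: a=-1, c=M1/2=-117/82, d=(M2−M1)/(6·2)=189/328, b=Δ1−h1·(2M1+M2)/6=2/41
seg 2: a=-2, c=M2/2=333/164, d=(M3−M2)/(6·2)=-231/328, b=Δ2−h2·(2M2+M3)/6=103/82
seg 3: a=3, c=M3/2=-90/41, d=(M4−M3)/(6·2)=15/41, b=Δ3−h3·(2M3+M4)/6=38/41
t_q=2 → seg 1, τ=1; S=-1+2/41·τ+-117/82·τ²+189/328·τ³=-591/328

  seg 0: a=-2 b=121/82 c=0 d=-39/82
  seg 1: a=-1 b=2/41 c=-117/82 d=189/328
  seg 2: a=-2 b=103/82 c=333/164 d=-231/328
  seg 3: a=3 b=38/41 c=-90/41 d=15/41
S(2) = -591/328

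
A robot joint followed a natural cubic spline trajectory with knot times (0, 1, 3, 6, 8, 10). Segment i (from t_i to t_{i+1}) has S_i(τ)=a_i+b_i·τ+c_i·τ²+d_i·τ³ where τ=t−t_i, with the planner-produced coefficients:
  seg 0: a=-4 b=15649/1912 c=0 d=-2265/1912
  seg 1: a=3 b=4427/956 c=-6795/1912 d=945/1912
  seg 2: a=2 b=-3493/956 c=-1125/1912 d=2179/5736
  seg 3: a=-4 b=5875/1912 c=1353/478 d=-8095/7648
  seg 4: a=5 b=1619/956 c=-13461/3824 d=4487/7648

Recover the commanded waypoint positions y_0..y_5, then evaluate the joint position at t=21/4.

y_0 = S_0(0) = a_0 = -4
y_1 = S_1(0) = a_1 = 3
y_2 = S_2(0) = a_2 = 2
y_3 = S_3(0) = a_3 = -4
y_4 = S_4(0) = a_4 = 5
y_5 = S_4(2) = -1
t_q=21/4 is in segment 2 (τ=9/4); S_2(τ)=-596251/122368

y_0=-4 y_1=3 y_2=2 y_3=-4 y_4=5 y_5=-1
S(21/4) = -596251/122368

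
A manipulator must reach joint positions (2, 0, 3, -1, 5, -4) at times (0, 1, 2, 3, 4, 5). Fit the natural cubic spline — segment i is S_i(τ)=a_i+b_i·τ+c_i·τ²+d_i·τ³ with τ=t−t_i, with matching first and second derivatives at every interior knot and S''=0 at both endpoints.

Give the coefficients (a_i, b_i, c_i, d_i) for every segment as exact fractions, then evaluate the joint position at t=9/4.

Δ: Δ0=-2, Δ1=3, Δ2=-4, Δ3=6, Δ4=-9
row 1: diag=4, rhs=30; c'=1/4, d'=15/2
row 2: denom=4−1·1/4=15/4; d'=(-42−1·15/2)/(15/4)=-66/5
row 3: denom=4−1·4/15=56/15; d'=(60−1·-66/5)/(56/15)=549/28
row 4: denom=4−1·15/56=209/56; d'=(-90−1·549/28)/(209/56)=-558/19
back: M4=-558/19
back: M3=549/28−15/56·-558/19=522/19
back: M2=-66/5−4/15·522/19=-390/19
back: M1=15/2−1/4·-390/19=240/19
M: M0=0, M1=240/19, M2=-390/19, M3=522/19, M4=-558/19, M5=0
seg 0: a=2, c=M0/2=0, d=(M1−M0)/(6·1)=40/19, b=Δ0−h0·(2M0+M1)/6=-78/19
seg 1: a=0, c=M1/2=120/19, d=(M2−M1)/(6·1)=-105/19, b=Δ1−h1·(2M1+M2)/6=42/19
seg 2: a=3, c=M2/2=-195/19, d=(M3−M2)/(6·1)=8, b=Δ2−h2·(2M2+M3)/6=-33/19
seg 3: a=-1, c=M3/2=261/19, d=(M4−M3)/(6·1)=-180/19, b=Δ3−h3·(2M3+M4)/6=33/19
seg 4: a=5, c=M4/2=-279/19, d=(M5−M4)/(6·1)=93/19, b=Δ4−h4·(2M4+M5)/6=15/19
t_q=9/4 → seg 2, τ=1/4; S=3+-33/19·τ+-195/19·τ²+8·τ³=623/304

  seg 0: a=2 b=-78/19 c=0 d=40/19
  seg 1: a=0 b=42/19 c=120/19 d=-105/19
  seg 2: a=3 b=-33/19 c=-195/19 d=8
  seg 3: a=-1 b=33/19 c=261/19 d=-180/19
  seg 4: a=5 b=15/19 c=-279/19 d=93/19
S(9/4) = 623/304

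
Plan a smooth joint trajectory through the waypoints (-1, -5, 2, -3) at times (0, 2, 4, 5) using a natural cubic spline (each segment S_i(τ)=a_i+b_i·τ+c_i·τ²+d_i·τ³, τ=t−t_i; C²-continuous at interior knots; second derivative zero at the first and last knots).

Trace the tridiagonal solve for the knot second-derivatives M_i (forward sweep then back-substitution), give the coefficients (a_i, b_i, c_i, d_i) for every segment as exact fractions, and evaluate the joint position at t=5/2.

  seg 0: a=-1 b=-47/11 c=0 d=25/44
  seg 1: a=-5 b=28/11 c=75/22 d=-129/88
  seg 2: a=2 b=-31/22 c=-237/44 d=79/44
S(5/2) = -2153/704

Δ: Δ0=-2, Δ1=7/2, Δ2=-5
row 1: diag=8, rhs=33; c'=1/4, d'=33/8
row 2: denom=6−2·1/4=11/2; d'=(-51−2·33/8)/(11/2)=-237/22
back: M2=-237/22
back: M1=33/8−1/4·-237/22=75/11
M: M0=0, M1=75/11, M2=-237/22, M3=0
seg 0: a=-1, c=M0/2=0, d=(M1−M0)/(6·2)=25/44, b=Δ0−h0·(2M0+M1)/6=-47/11
seg 1: a=-5, c=M1/2=75/22, d=(M2−M1)/(6·2)=-129/88, b=Δ1−h1·(2M1+M2)/6=28/11
seg 2: a=2, c=M2/2=-237/44, d=(M3−M2)/(6·1)=79/44, b=Δ2−h2·(2M2+M3)/6=-31/22
t_q=5/2 → seg 1, τ=1/2; S=-5+28/11·τ+75/22·τ²+-129/88·τ³=-2153/704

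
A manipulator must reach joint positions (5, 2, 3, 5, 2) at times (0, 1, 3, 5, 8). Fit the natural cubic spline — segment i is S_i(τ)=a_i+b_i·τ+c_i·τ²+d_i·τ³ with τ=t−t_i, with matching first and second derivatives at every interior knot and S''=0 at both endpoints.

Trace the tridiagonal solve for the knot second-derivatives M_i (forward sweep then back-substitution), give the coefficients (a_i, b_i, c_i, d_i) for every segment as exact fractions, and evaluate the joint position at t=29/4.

  seg 0: a=5 b=-187/52 c=0 d=31/52
  seg 1: a=2 b=-47/26 c=93/52 d=-33/104
  seg 2: a=3 b=20/13 c=-3/26 d=-1/13
  seg 3: a=5 b=2/13 c=-15/26 d=5/78
S(29/4) = 5251/1664

Δ: Δ0=-3, Δ1=1/2, Δ2=1, Δ3=-1
row 1: diag=6, rhs=21; c'=1/3, d'=7/2
row 2: denom=8−2·1/3=22/3; d'=(3−2·7/2)/(22/3)=-6/11
row 3: denom=10−2·3/11=104/11; d'=(-12−2·-6/11)/(104/11)=-15/13
back: M3=-15/13
back: M2=-6/11−3/11·-15/13=-3/13
back: M1=7/2−1/3·-3/13=93/26
M: M0=0, M1=93/26, M2=-3/13, M3=-15/13, M4=0
seg 0: a=5, c=M0/2=0, d=(M1−M0)/(6·1)=31/52, b=Δ0−h0·(2M0+M1)/6=-187/52
seg 1: a=2, c=M1/2=93/52, d=(M2−M1)/(6·2)=-33/104, b=Δ1−h1·(2M1+M2)/6=-47/26
seg 2: a=3, c=M2/2=-3/26, d=(M3−M2)/(6·2)=-1/13, b=Δ2−h2·(2M2+M3)/6=20/13
seg 3: a=5, c=M3/2=-15/26, d=(M4−M3)/(6·3)=5/78, b=Δ3−h3·(2M3+M4)/6=2/13
t_q=29/4 → seg 3, τ=9/4; S=5+2/13·τ+-15/26·τ²+5/78·τ³=5251/1664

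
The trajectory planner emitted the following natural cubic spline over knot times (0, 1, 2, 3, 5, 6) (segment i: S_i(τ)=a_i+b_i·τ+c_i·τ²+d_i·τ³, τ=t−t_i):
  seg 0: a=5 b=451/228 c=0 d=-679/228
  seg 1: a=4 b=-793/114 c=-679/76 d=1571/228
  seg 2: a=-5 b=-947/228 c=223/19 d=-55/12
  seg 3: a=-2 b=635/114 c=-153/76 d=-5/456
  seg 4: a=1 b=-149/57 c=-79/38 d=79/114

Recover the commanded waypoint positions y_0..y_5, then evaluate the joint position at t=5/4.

y_0=5 y_1=4 y_2=-5 y_3=-2 y_4=1 y_5=-3
S(5/4) = 8805/4864

y_0 = S_0(0) = a_0 = 5
y_1 = S_1(0) = a_1 = 4
y_2 = S_2(0) = a_2 = -5
y_3 = S_3(0) = a_3 = -2
y_4 = S_4(0) = a_4 = 1
y_5 = S_4(1) = -3
t_q=5/4 is in segment 1 (τ=1/4); S_1(τ)=8805/4864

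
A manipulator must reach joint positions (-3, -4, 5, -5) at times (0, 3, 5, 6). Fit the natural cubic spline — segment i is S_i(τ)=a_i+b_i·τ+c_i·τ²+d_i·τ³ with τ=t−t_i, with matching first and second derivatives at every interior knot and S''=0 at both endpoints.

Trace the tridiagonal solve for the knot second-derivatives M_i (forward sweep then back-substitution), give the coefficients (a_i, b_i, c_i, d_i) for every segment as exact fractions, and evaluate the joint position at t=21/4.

Δ: Δ0=-1/3, Δ1=9/2, Δ2=-10
row 1: diag=10, rhs=29; c'=1/5, d'=29/10
row 2: denom=6−2·1/5=28/5; d'=(-87−2·29/10)/(28/5)=-116/7
back: M2=-116/7
back: M1=29/10−1/5·-116/7=87/14
M: M0=0, M1=87/14, M2=-116/7, M3=0
seg 0: a=-3, c=M0/2=0, d=(M1−M0)/(6·3)=29/84, b=Δ0−h0·(2M0+M1)/6=-289/84
seg 1: a=-4, c=M1/2=87/28, d=(M2−M1)/(6·2)=-319/168, b=Δ1−h1·(2M1+M2)/6=247/42
seg 2: a=5, c=M2/2=-58/7, d=(M3−M2)/(6·1)=58/21, b=Δ2−h2·(2M2+M3)/6=-94/21
t_q=21/4 → seg 2, τ=1/4; S=5+-94/21·τ+-58/7·τ²+58/21·τ³=109/32

  seg 0: a=-3 b=-289/84 c=0 d=29/84
  seg 1: a=-4 b=247/42 c=87/28 d=-319/168
  seg 2: a=5 b=-94/21 c=-58/7 d=58/21
S(21/4) = 109/32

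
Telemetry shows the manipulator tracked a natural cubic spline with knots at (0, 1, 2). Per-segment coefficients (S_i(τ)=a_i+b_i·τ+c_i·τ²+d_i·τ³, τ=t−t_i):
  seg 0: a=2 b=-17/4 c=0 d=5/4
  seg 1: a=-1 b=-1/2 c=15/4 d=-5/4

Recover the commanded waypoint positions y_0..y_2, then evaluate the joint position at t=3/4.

y_0=2 y_1=-1 y_2=1
S(3/4) = -169/256

y_0 = S_0(0) = a_0 = 2
y_1 = S_1(0) = a_1 = -1
y_2 = S_1(1) = 1
t_q=3/4 is in segment 0 (τ=3/4); S_0(τ)=-169/256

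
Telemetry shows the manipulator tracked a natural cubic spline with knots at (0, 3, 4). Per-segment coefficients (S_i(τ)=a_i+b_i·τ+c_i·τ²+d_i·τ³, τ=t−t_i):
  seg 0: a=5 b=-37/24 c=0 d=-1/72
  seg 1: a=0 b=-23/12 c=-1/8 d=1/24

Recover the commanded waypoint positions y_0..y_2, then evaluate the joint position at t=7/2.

y_0 = S_0(0) = a_0 = 5
y_1 = S_1(0) = a_1 = 0
y_2 = S_1(1) = -2
t_q=7/2 is in segment 1 (τ=1/2); S_1(τ)=-63/64

y_0=5 y_1=0 y_2=-2
S(7/2) = -63/64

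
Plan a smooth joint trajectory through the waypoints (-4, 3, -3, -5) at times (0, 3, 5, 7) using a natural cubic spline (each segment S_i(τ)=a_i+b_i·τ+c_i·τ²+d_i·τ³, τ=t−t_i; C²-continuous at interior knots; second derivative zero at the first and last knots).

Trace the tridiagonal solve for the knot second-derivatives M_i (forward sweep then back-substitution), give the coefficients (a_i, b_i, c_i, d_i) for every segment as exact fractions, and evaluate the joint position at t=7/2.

  seg 0: a=-4 b=238/57 c=0 d=-35/171
  seg 1: a=3 b=-77/57 c=-35/19 d=29/57
  seg 2: a=-3 b=-149/57 c=23/19 d=-23/114
S(7/2) = 293/152

Δ: Δ0=7/3, Δ1=-3, Δ2=-1
row 1: diag=10, rhs=-32; c'=1/5, d'=-16/5
row 2: denom=8−2·1/5=38/5; d'=(12−2·-16/5)/(38/5)=46/19
back: M2=46/19
back: M1=-16/5−1/5·46/19=-70/19
M: M0=0, M1=-70/19, M2=46/19, M3=0
seg 0: a=-4, c=M0/2=0, d=(M1−M0)/(6·3)=-35/171, b=Δ0−h0·(2M0+M1)/6=238/57
seg 1: a=3, c=M1/2=-35/19, d=(M2−M1)/(6·2)=29/57, b=Δ1−h1·(2M1+M2)/6=-77/57
seg 2: a=-3, c=M2/2=23/19, d=(M3−M2)/(6·2)=-23/114, b=Δ2−h2·(2M2+M3)/6=-149/57
t_q=7/2 → seg 1, τ=1/2; S=3+-77/57·τ+-35/19·τ²+29/57·τ³=293/152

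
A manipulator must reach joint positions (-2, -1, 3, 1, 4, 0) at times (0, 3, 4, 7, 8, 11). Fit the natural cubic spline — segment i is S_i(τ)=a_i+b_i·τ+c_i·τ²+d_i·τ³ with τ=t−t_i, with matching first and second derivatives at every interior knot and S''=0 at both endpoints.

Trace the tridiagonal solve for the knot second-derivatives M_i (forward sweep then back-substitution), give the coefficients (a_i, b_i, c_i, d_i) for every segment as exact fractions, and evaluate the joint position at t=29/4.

Δ: Δ0=1/3, Δ1=4, Δ2=-2/3, Δ3=3, Δ4=-4/3
row 1: diag=8, rhs=22; c'=1/8, d'=11/4
row 2: denom=8−1·1/8=63/8; d'=(-28−1·11/4)/(63/8)=-82/21
row 3: denom=8−3·8/21=48/7; d'=(22−3·-82/21)/(48/7)=59/12
row 4: denom=8−1·7/48=377/48; d'=(-26−1·59/12)/(377/48)=-1484/377
back: M4=-1484/377
back: M3=59/12−7/48·-1484/377=2070/377
back: M2=-82/21−8/21·2070/377=-6782/1131
back: M1=11/4−1/8·-6782/1131=3958/1131
M: M0=0, M1=3958/1131, M2=-6782/1131, M3=2070/377, M4=-1484/377, M5=0
seg 0: a=-2, c=M0/2=0, d=(M1−M0)/(6·3)=1979/10179, b=Δ0−h0·(2M0+M1)/6=-534/377
seg 1: a=-1, c=M1/2=1979/1131, d=(M2−M1)/(6·1)=-1790/1131, b=Δ1−h1·(2M1+M2)/6=1445/377
seg 2: a=3, c=M2/2=-3391/1131, d=(M3−M2)/(6·3)=224/351, b=Δ2−h2·(2M2+M3)/6=2923/1131
seg 3: a=1, c=M3/2=1035/377, d=(M4−M3)/(6·1)=-1777/1131, b=Δ3−h3·(2M3+M4)/6=2065/1131
seg 4: a=4, c=M4/2=-742/377, d=(M5−M4)/(6·3)=742/3393, b=Δ4−h4·(2M4+M5)/6=2944/1131
t_q=29/4 → seg 3, τ=1/4; S=1+2065/1131·τ+1035/377·τ²+-1777/1131·τ³=38689/24128

  seg 0: a=-2 b=-534/377 c=0 d=1979/10179
  seg 1: a=-1 b=1445/377 c=1979/1131 d=-1790/1131
  seg 2: a=3 b=2923/1131 c=-3391/1131 d=224/351
  seg 3: a=1 b=2065/1131 c=1035/377 d=-1777/1131
  seg 4: a=4 b=2944/1131 c=-742/377 d=742/3393
S(29/4) = 38689/24128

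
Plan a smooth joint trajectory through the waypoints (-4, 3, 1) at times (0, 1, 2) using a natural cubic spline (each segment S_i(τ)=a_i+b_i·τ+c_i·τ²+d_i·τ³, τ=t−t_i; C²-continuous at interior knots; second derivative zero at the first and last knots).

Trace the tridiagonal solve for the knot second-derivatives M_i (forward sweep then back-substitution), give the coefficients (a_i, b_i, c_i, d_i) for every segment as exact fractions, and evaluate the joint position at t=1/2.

  seg 0: a=-4 b=37/4 c=0 d=-9/4
  seg 1: a=3 b=5/2 c=-27/4 d=9/4
S(1/2) = 11/32

Δ: Δ0=7, Δ1=-2
row 1: diag=4, rhs=-54; c'=1/4, d'=-27/2
back: M1=-27/2
M: M0=0, M1=-27/2, M2=0
seg 0: a=-4, c=M0/2=0, d=(M1−M0)/(6·1)=-9/4, b=Δ0−h0·(2M0+M1)/6=37/4
seg 1: a=3, c=M1/2=-27/4, d=(M2−M1)/(6·1)=9/4, b=Δ1−h1·(2M1+M2)/6=5/2
t_q=1/2 → seg 0, τ=1/2; S=-4+37/4·τ+0·τ²+-9/4·τ³=11/32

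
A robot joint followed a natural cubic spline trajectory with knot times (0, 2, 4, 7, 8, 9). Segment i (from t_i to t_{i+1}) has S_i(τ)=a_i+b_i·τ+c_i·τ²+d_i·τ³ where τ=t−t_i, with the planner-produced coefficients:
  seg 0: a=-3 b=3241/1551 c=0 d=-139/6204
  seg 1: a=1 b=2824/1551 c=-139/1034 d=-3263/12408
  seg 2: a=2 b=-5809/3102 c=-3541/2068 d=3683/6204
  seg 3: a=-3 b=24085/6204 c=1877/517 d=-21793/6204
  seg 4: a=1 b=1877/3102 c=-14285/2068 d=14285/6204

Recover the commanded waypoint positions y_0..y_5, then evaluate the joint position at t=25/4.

y_0=-3 y_1=1 y_2=2 y_3=-3 y_4=1 y_5=-3
S(25/4) = -545275/132352

y_0 = S_0(0) = a_0 = -3
y_1 = S_1(0) = a_1 = 1
y_2 = S_2(0) = a_2 = 2
y_3 = S_3(0) = a_3 = -3
y_4 = S_4(0) = a_4 = 1
y_5 = S_4(1) = -3
t_q=25/4 is in segment 2 (τ=9/4); S_2(τ)=-545275/132352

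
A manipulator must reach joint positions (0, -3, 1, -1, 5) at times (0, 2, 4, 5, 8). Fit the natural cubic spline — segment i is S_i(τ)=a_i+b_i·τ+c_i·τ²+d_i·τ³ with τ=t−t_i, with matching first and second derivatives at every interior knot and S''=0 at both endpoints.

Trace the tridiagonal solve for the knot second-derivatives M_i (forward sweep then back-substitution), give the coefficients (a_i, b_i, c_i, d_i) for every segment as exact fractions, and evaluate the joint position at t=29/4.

  seg 0: a=0 b=-23/8 c=0 d=11/32
  seg 1: a=-3 b=5/4 c=33/16 d=-27/32
  seg 2: a=1 b=-5/8 c=-3 d=13/8
  seg 3: a=-1 b=-7/4 c=15/8 d=-5/24
S(29/4) = 1117/512

Δ: Δ0=-3/2, Δ1=2, Δ2=-2, Δ3=2
row 1: diag=8, rhs=21; c'=1/4, d'=21/8
row 2: denom=6−2·1/4=11/2; d'=(-24−2·21/8)/(11/2)=-117/22
row 3: denom=8−1·2/11=86/11; d'=(24−1·-117/22)/(86/11)=15/4
back: M3=15/4
back: M2=-117/22−2/11·15/4=-6
back: M1=21/8−1/4·-6=33/8
M: M0=0, M1=33/8, M2=-6, M3=15/4, M4=0
seg 0: a=0, c=M0/2=0, d=(M1−M0)/(6·2)=11/32, b=Δ0−h0·(2M0+M1)/6=-23/8
seg 1: a=-3, c=M1/2=33/16, d=(M2−M1)/(6·2)=-27/32, b=Δ1−h1·(2M1+M2)/6=5/4
seg 2: a=1, c=M2/2=-3, d=(M3−M2)/(6·1)=13/8, b=Δ2−h2·(2M2+M3)/6=-5/8
seg 3: a=-1, c=M3/2=15/8, d=(M4−M3)/(6·3)=-5/24, b=Δ3−h3·(2M3+M4)/6=-7/4
t_q=29/4 → seg 3, τ=9/4; S=-1+-7/4·τ+15/8·τ²+-5/24·τ³=1117/512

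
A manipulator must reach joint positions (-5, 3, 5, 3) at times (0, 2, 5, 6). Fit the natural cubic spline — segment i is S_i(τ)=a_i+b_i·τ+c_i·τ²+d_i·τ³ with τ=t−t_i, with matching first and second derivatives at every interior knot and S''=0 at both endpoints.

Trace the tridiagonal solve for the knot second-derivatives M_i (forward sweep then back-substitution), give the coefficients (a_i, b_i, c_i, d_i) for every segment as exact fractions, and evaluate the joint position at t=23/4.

  seg 0: a=-5 b=964/213 c=0 d=-28/213
  seg 1: a=3 b=628/213 c=-56/71 d=2/213
  seg 2: a=5 b=-326/213 c=-50/71 d=50/213
S(23/4) = 8077/2272

Δ: Δ0=4, Δ1=2/3, Δ2=-2
row 1: diag=10, rhs=-20; c'=3/10, d'=-2
row 2: denom=8−3·3/10=71/10; d'=(-16−3·-2)/(71/10)=-100/71
back: M2=-100/71
back: M1=-2−3/10·-100/71=-112/71
M: M0=0, M1=-112/71, M2=-100/71, M3=0
seg 0: a=-5, c=M0/2=0, d=(M1−M0)/(6·2)=-28/213, b=Δ0−h0·(2M0+M1)/6=964/213
seg 1: a=3, c=M1/2=-56/71, d=(M2−M1)/(6·3)=2/213, b=Δ1−h1·(2M1+M2)/6=628/213
seg 2: a=5, c=M2/2=-50/71, d=(M3−M2)/(6·1)=50/213, b=Δ2−h2·(2M2+M3)/6=-326/213
t_q=23/4 → seg 2, τ=3/4; S=5+-326/213·τ+-50/71·τ²+50/213·τ³=8077/2272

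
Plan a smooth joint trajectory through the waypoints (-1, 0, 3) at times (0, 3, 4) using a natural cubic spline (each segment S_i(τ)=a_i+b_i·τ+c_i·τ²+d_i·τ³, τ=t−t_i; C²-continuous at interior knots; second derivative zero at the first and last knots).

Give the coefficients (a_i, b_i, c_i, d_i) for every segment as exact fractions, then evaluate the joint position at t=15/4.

  seg 0: a=-1 b=-2/3 c=0 d=1/9
  seg 1: a=0 b=7/3 c=1 d=-1/3
S(15/4) = 139/64

Δ: Δ0=1/3, Δ1=3
row 1: diag=8, rhs=16; c'=1/8, d'=2
back: M1=2
M: M0=0, M1=2, M2=0
seg 0: a=-1, c=M0/2=0, d=(M1−M0)/(6·3)=1/9, b=Δ0−h0·(2M0+M1)/6=-2/3
seg 1: a=0, c=M1/2=1, d=(M2−M1)/(6·1)=-1/3, b=Δ1−h1·(2M1+M2)/6=7/3
t_q=15/4 → seg 1, τ=3/4; S=0+7/3·τ+1·τ²+-1/3·τ³=139/64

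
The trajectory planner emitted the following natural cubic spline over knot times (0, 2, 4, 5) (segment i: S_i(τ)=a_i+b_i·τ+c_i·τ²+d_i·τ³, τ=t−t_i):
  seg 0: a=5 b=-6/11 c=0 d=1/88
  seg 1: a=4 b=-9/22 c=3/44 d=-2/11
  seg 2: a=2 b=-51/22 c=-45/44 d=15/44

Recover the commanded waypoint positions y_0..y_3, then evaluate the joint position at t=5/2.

y_0=5 y_1=4 y_2=2 y_3=-1
S(5/2) = 667/176

y_0 = S_0(0) = a_0 = 5
y_1 = S_1(0) = a_1 = 4
y_2 = S_2(0) = a_2 = 2
y_3 = S_2(1) = -1
t_q=5/2 is in segment 1 (τ=1/2); S_1(τ)=667/176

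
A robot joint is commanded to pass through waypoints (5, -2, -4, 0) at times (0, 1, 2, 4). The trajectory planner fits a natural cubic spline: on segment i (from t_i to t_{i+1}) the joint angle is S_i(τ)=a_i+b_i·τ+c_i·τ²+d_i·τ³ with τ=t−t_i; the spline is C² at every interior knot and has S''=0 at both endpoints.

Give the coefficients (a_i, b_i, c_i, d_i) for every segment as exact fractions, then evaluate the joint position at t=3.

  seg 0: a=5 b=-187/23 c=0 d=26/23
  seg 1: a=-2 b=-109/23 c=78/23 d=-15/23
  seg 2: a=-4 b=2/23 c=33/23 d=-11/46
S(3) = -125/46

Δ: Δ0=-7, Δ1=-2, Δ2=2
row 1: diag=4, rhs=30; c'=1/4, d'=15/2
row 2: denom=6−1·1/4=23/4; d'=(24−1·15/2)/(23/4)=66/23
back: M2=66/23
back: M1=15/2−1/4·66/23=156/23
M: M0=0, M1=156/23, M2=66/23, M3=0
seg 0: a=5, c=M0/2=0, d=(M1−M0)/(6·1)=26/23, b=Δ0−h0·(2M0+M1)/6=-187/23
seg 1: a=-2, c=M1/2=78/23, d=(M2−M1)/(6·1)=-15/23, b=Δ1−h1·(2M1+M2)/6=-109/23
seg 2: a=-4, c=M2/2=33/23, d=(M3−M2)/(6·2)=-11/46, b=Δ2−h2·(2M2+M3)/6=2/23
t_q=3 → seg 2, τ=1; S=-4+2/23·τ+33/23·τ²+-11/46·τ³=-125/46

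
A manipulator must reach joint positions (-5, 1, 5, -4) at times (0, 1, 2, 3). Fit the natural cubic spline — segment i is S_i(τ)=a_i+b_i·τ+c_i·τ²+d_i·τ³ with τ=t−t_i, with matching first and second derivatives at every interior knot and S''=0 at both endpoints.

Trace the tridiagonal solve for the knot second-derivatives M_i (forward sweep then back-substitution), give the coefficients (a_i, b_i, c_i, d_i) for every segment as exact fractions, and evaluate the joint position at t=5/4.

Δ: Δ0=6, Δ1=4, Δ2=-9
row 1: diag=4, rhs=-12; c'=1/4, d'=-3
row 2: denom=4−1·1/4=15/4; d'=(-78−1·-3)/(15/4)=-20
back: M2=-20
back: M1=-3−1/4·-20=2
M: M0=0, M1=2, M2=-20, M3=0
seg 0: a=-5, c=M0/2=0, d=(M1−M0)/(6·1)=1/3, b=Δ0−h0·(2M0+M1)/6=17/3
seg 1: a=1, c=M1/2=1, d=(M2−M1)/(6·1)=-11/3, b=Δ1−h1·(2M1+M2)/6=20/3
seg 2: a=5, c=M2/2=-10, d=(M3−M2)/(6·1)=10/3, b=Δ2−h2·(2M2+M3)/6=-7/3
t_q=5/4 → seg 1, τ=1/4; S=1+20/3·τ+1·τ²+-11/3·τ³=171/64

  seg 0: a=-5 b=17/3 c=0 d=1/3
  seg 1: a=1 b=20/3 c=1 d=-11/3
  seg 2: a=5 b=-7/3 c=-10 d=10/3
S(5/4) = 171/64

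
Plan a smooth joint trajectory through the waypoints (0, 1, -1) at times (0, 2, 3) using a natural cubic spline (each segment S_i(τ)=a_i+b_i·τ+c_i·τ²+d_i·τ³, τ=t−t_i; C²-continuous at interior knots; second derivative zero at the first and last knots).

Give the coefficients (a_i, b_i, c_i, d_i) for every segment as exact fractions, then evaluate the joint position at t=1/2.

  seg 0: a=0 b=4/3 c=0 d=-5/24
  seg 1: a=1 b=-7/6 c=-5/4 d=5/12
S(1/2) = 41/64

Δ: Δ0=1/2, Δ1=-2
row 1: diag=6, rhs=-15; c'=1/6, d'=-5/2
back: M1=-5/2
M: M0=0, M1=-5/2, M2=0
seg 0: a=0, c=M0/2=0, d=(M1−M0)/(6·2)=-5/24, b=Δ0−h0·(2M0+M1)/6=4/3
seg 1: a=1, c=M1/2=-5/4, d=(M2−M1)/(6·1)=5/12, b=Δ1−h1·(2M1+M2)/6=-7/6
t_q=1/2 → seg 0, τ=1/2; S=0+4/3·τ+0·τ²+-5/24·τ³=41/64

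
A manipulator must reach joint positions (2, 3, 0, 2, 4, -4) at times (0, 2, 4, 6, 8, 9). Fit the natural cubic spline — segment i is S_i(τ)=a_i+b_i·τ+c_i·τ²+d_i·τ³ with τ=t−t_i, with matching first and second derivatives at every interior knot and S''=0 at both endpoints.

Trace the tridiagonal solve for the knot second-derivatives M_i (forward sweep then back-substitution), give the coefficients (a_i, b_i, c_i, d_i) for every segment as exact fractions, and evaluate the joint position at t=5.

  seg 0: a=2 b=59/51 c=0 d=-67/408
  seg 1: a=3 b=-83/102 c=-67/68 d=131/408
  seg 2: a=0 b=-46/51 c=16/17 d=1/204
  seg 3: a=2 b=149/51 c=33/34 d=-197/204
  seg 4: a=4 b=-244/51 c=-82/17 d=82/51
S(5) = 3/68

Δ: Δ0=1/2, Δ1=-3/2, Δ2=1, Δ3=1, Δ4=-8
row 1: diag=8, rhs=-12; c'=1/4, d'=-3/2
row 2: denom=8−2·1/4=15/2; d'=(15−2·-3/2)/(15/2)=12/5
row 3: denom=8−2·4/15=112/15; d'=(0−2·12/5)/(112/15)=-9/14
row 4: denom=6−2·15/56=153/28; d'=(-54−2·-9/14)/(153/28)=-164/17
back: M4=-164/17
back: M3=-9/14−15/56·-164/17=33/17
back: M2=12/5−4/15·33/17=32/17
back: M1=-3/2−1/4·32/17=-67/34
M: M0=0, M1=-67/34, M2=32/17, M3=33/17, M4=-164/17, M5=0
seg 0: a=2, c=M0/2=0, d=(M1−M0)/(6·2)=-67/408, b=Δ0−h0·(2M0+M1)/6=59/51
seg 1: a=3, c=M1/2=-67/68, d=(M2−M1)/(6·2)=131/408, b=Δ1−h1·(2M1+M2)/6=-83/102
seg 2: a=0, c=M2/2=16/17, d=(M3−M2)/(6·2)=1/204, b=Δ2−h2·(2M2+M3)/6=-46/51
seg 3: a=2, c=M3/2=33/34, d=(M4−M3)/(6·2)=-197/204, b=Δ3−h3·(2M3+M4)/6=149/51
seg 4: a=4, c=M4/2=-82/17, d=(M5−M4)/(6·1)=82/51, b=Δ4−h4·(2M4+M5)/6=-244/51
t_q=5 → seg 2, τ=1; S=0+-46/51·τ+16/17·τ²+1/204·τ³=3/68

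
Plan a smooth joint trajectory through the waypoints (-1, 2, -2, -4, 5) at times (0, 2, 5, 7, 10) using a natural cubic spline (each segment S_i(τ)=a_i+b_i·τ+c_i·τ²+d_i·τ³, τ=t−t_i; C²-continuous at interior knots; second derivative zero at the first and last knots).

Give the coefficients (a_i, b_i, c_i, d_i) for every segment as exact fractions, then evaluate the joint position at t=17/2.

Δ: Δ0=3/2, Δ1=-4/3, Δ2=-1, Δ3=3
row 1: diag=10, rhs=-17; c'=3/10, d'=-17/10
row 2: denom=10−3·3/10=91/10; d'=(2−3·-17/10)/(91/10)=71/91
row 3: denom=10−2·20/91=870/91; d'=(24−2·71/91)/(870/91)=1021/435
back: M3=1021/435
back: M2=71/91−20/91·1021/435=23/87
back: M1=-17/10−3/10·23/87=-258/145
M: M0=0, M1=-258/145, M2=23/87, M3=1021/435, M4=0
seg 0: a=-1, c=M0/2=0, d=(M1−M0)/(6·2)=-43/290, b=Δ0−h0·(2M0+M1)/6=607/290
seg 1: a=2, c=M1/2=-129/145, d=(M2−M1)/(6·3)=889/7830, b=Δ1−h1·(2M1+M2)/6=91/290
seg 2: a=-2, c=M2/2=23/174, d=(M3−M2)/(6·2)=151/870, b=Δ2−h2·(2M2+M3)/6=-284/145
seg 3: a=-4, c=M3/2=1021/870, d=(M4−M3)/(6·3)=-1021/7830, b=Δ3−h3·(2M3+M4)/6=284/435
t_q=17/2 → seg 3, τ=3/2; S=-4+284/435·τ+1021/870·τ²+-1021/7830·τ³=-1903/2320

  seg 0: a=-1 b=607/290 c=0 d=-43/290
  seg 1: a=2 b=91/290 c=-129/145 d=889/7830
  seg 2: a=-2 b=-284/145 c=23/174 d=151/870
  seg 3: a=-4 b=284/435 c=1021/870 d=-1021/7830
S(17/2) = -1903/2320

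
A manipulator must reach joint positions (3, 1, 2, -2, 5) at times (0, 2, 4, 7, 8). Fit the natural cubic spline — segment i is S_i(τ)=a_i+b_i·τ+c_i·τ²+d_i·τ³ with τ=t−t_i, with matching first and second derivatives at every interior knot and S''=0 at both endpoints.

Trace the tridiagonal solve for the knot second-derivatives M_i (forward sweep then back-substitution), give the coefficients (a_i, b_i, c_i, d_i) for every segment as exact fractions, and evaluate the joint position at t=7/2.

Δ: Δ0=-1, Δ1=1/2, Δ2=-4/3, Δ3=7
row 1: diag=8, rhs=9; c'=1/4, d'=9/8
row 2: denom=10−2·1/4=19/2; d'=(-11−2·9/8)/(19/2)=-53/38
row 3: denom=8−3·6/19=134/19; d'=(50−3·-53/38)/(134/19)=2059/268
back: M3=2059/268
back: M2=-53/38−6/19·2059/268=-256/67
back: M1=9/8−1/4·-256/67=1115/536
M: M0=0, M1=1115/536, M2=-256/67, M3=2059/268, M4=0
seg 0: a=3, c=M0/2=0, d=(M1−M0)/(6·2)=1115/6432, b=Δ0−h0·(2M0+M1)/6=-2723/1608
seg 1: a=1, c=M1/2=1115/1072, d=(M2−M1)/(6·2)=-3163/6432, b=Δ1−h1·(2M1+M2)/6=311/804
seg 2: a=2, c=M2/2=-128/67, d=(M3−M2)/(6·3)=3083/4824, b=Δ2−h2·(2M2+M3)/6=-2177/1608
seg 3: a=-2, c=M3/2=2059/536, d=(M4−M3)/(6·1)=-2059/1608, b=Δ3−h3·(2M3+M4)/6=3569/804
t_q=7/2 → seg 1, τ=3/2; S=1+311/804·τ+1115/1072·τ²+-3163/6432·τ³=38777/17152

  seg 0: a=3 b=-2723/1608 c=0 d=1115/6432
  seg 1: a=1 b=311/804 c=1115/1072 d=-3163/6432
  seg 2: a=2 b=-2177/1608 c=-128/67 d=3083/4824
  seg 3: a=-2 b=3569/804 c=2059/536 d=-2059/1608
S(7/2) = 38777/17152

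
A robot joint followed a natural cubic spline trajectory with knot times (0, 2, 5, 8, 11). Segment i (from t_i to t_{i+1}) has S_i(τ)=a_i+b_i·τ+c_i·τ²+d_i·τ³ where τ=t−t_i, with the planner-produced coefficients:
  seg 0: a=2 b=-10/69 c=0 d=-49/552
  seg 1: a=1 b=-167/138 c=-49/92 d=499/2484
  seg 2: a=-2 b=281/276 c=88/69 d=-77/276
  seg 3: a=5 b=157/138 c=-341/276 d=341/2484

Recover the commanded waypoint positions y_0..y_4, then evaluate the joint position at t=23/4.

y_0 = S_0(0) = a_0 = 2
y_1 = S_1(0) = a_1 = 1
y_2 = S_2(0) = a_2 = -2
y_3 = S_3(0) = a_3 = 5
y_4 = S_3(3) = 1
t_q=23/4 is in segment 2 (τ=3/4); S_2(τ)=-163/256

y_0=2 y_1=1 y_2=-2 y_3=5 y_4=1
S(23/4) = -163/256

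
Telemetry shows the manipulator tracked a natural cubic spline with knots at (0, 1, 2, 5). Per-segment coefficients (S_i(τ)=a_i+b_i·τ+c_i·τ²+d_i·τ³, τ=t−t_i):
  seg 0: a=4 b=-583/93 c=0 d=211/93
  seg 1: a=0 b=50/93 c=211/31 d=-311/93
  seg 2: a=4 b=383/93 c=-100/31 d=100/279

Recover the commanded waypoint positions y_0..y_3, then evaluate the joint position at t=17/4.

y_0 = S_0(0) = a_0 = 4
y_1 = S_1(0) = a_1 = 0
y_2 = S_2(0) = a_2 = 4
y_3 = S_2(3) = -3
t_q=17/4 is in segment 2 (τ=9/4); S_2(τ)=505/496

y_0=4 y_1=0 y_2=4 y_3=-3
S(17/4) = 505/496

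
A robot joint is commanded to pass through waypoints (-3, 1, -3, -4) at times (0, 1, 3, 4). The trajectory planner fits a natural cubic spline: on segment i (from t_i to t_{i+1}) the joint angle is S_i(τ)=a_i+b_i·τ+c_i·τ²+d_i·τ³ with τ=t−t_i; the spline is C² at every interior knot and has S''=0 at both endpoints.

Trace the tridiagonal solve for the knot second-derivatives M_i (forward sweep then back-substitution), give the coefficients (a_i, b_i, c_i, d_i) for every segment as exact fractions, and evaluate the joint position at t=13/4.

  seg 0: a=-3 b=83/16 c=0 d=-19/16
  seg 1: a=1 b=13/8 c=-57/16 d=7/8
  seg 2: a=-3 b=-17/8 c=27/16 d=-9/16
S(13/4) = -3517/1024

Δ: Δ0=4, Δ1=-2, Δ2=-1
row 1: diag=6, rhs=-36; c'=1/3, d'=-6
row 2: denom=6−2·1/3=16/3; d'=(6−2·-6)/(16/3)=27/8
back: M2=27/8
back: M1=-6−1/3·27/8=-57/8
M: M0=0, M1=-57/8, M2=27/8, M3=0
seg 0: a=-3, c=M0/2=0, d=(M1−M0)/(6·1)=-19/16, b=Δ0−h0·(2M0+M1)/6=83/16
seg 1: a=1, c=M1/2=-57/16, d=(M2−M1)/(6·2)=7/8, b=Δ1−h1·(2M1+M2)/6=13/8
seg 2: a=-3, c=M2/2=27/16, d=(M3−M2)/(6·1)=-9/16, b=Δ2−h2·(2M2+M3)/6=-17/8
t_q=13/4 → seg 2, τ=1/4; S=-3+-17/8·τ+27/16·τ²+-9/16·τ³=-3517/1024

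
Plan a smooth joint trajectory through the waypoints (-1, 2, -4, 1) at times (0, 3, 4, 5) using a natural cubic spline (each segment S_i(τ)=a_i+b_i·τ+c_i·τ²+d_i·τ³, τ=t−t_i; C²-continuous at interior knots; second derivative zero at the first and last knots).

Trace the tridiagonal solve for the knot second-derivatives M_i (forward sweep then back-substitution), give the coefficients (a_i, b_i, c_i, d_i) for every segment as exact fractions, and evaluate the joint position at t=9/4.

  seg 0: a=-1 b=148/31 c=0 d=-13/31
  seg 1: a=2 b=-203/31 c=-117/31 d=134/31
  seg 2: a=-4 b=-35/31 c=285/31 d=-95/31
S(9/4) = 9851/1984

Δ: Δ0=1, Δ1=-6, Δ2=5
row 1: diag=8, rhs=-42; c'=1/8, d'=-21/4
row 2: denom=4−1·1/8=31/8; d'=(66−1·-21/4)/(31/8)=570/31
back: M2=570/31
back: M1=-21/4−1/8·570/31=-234/31
M: M0=0, M1=-234/31, M2=570/31, M3=0
seg 0: a=-1, c=M0/2=0, d=(M1−M0)/(6·3)=-13/31, b=Δ0−h0·(2M0+M1)/6=148/31
seg 1: a=2, c=M1/2=-117/31, d=(M2−M1)/(6·1)=134/31, b=Δ1−h1·(2M1+M2)/6=-203/31
seg 2: a=-4, c=M2/2=285/31, d=(M3−M2)/(6·1)=-95/31, b=Δ2−h2·(2M2+M3)/6=-35/31
t_q=9/4 → seg 0, τ=9/4; S=-1+148/31·τ+0·τ²+-13/31·τ³=9851/1984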